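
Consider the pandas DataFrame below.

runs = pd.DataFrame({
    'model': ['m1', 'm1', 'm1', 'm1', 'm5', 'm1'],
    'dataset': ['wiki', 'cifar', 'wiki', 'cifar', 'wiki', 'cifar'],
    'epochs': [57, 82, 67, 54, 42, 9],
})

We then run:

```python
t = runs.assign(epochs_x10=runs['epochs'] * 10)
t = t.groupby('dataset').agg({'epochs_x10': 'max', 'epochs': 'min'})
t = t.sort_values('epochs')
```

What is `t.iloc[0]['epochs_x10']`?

add column epochs_x10 = runs['epochs'] * 10:
  model dataset  epochs  epochs_x10
0    m1    wiki      57         570
1    m1   cifar      82         820
2    m1    wiki      67         670
3    m1   cifar      54         540
4    m5    wiki      42         420
5    m1   cifar       9          90
group by dataset: max(epochs_x10), min(epochs):
         epochs_x10  epochs
dataset                    
cifar           820       9
wiki            670      42
sort by epochs:
         epochs_x10  epochs
dataset                    
cifar           820       9
wiki            670      42

820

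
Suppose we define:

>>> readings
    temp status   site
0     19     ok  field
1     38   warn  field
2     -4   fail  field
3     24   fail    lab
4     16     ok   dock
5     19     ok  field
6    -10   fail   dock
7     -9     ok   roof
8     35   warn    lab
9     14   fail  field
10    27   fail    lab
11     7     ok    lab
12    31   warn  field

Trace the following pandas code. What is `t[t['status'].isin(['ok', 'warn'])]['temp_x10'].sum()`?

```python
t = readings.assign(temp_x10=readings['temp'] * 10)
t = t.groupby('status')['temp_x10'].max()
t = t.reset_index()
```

add column temp_x10 = readings['temp'] * 10:
    temp status   site  temp_x10
0     19     ok  field       190
1     38   warn  field       380
2     -4   fail  field       -40
3     24   fail    lab       240
4     16     ok   dock       160
5     19     ok  field       190
6    -10   fail   dock      -100
7     -9     ok   roof       -90
8     35   warn    lab       350
9     14   fail  field       140
10    27   fail    lab       270
11     7     ok    lab        70
12    31   warn  field       310
group by status, max of temp_x10:
status
fail    270
ok      190
warn    380
Name: temp_x10, dtype: int64
reset_index():
  status  temp_x10
0   fail       270
1     ok       190
2   warn       380
filter rows where status in ['ok', 'warn']:
  status  temp_x10
1     ok       190
2   warn       380
The sum of column 'temp_x10' is 570.

570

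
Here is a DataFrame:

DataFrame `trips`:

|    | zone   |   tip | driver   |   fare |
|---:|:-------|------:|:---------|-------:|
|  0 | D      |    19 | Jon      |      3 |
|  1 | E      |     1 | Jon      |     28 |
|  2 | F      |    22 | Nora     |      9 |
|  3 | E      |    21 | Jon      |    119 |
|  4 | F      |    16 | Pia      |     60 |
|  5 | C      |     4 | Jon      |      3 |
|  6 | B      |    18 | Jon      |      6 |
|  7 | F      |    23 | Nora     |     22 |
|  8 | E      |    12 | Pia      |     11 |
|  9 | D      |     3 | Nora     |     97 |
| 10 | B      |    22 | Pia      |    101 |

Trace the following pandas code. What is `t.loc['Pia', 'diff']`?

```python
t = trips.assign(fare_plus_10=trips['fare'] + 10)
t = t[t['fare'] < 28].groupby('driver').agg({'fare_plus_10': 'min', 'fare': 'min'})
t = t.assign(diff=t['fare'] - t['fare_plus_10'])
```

add column fare_plus_10 = trips['fare'] + 10:
   zone  tip driver  fare  fare_plus_10
0     D   19    Jon     3            13
1     E    1    Jon    28            38
2     F   22   Nora     9            19
3     E   21    Jon   119           129
4     F   16    Pia    60            70
5     C    4    Jon     3            13
6     B   18    Jon     6            16
7     F   23   Nora    22            32
8     E   12    Pia    11            21
9     D    3   Nora    97           107
10    B   22    Pia   101           111
filter rows where fare < 28:
  zone  tip driver  fare  fare_plus_10
0    D   19    Jon     3            13
2    F   22   Nora     9            19
5    C    4    Jon     3            13
6    B   18    Jon     6            16
7    F   23   Nora    22            32
8    E   12    Pia    11            21
group by driver: min(fare_plus_10), min(fare):
        fare_plus_10  fare
driver                    
Jon               13     3
Nora              19     9
Pia               21    11
add column diff = t['fare'] - t['fare_plus_10']:
        fare_plus_10  fare  diff
driver                          
Jon               13     3   -10
Nora              19     9   -10
Pia               21    11   -10
Then the value at row 'Pia', column 'diff': -10

-10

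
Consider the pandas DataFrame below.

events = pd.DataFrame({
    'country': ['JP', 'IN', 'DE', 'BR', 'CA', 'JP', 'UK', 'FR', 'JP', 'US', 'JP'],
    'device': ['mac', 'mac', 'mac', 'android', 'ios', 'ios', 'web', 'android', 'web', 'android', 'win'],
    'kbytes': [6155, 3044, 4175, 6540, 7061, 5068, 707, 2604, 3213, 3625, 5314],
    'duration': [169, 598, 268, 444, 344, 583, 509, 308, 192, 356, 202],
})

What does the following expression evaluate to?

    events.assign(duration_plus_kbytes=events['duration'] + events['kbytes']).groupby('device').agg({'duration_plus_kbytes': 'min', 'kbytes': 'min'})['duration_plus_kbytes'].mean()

add column duration_plus_kbytes = events['duration'] + events['kbytes']:
   country   device  kbytes  duration  duration_plus_kbytes
0       JP      mac    6155       169                  6324
1       IN      mac    3044       598                  3642
2       DE      mac    4175       268                  4443
3       BR  android    6540       444                  6984
4       CA      ios    7061       344                  7405
5       JP      ios    5068       583                  5651
6       UK      web     707       509                  1216
7       FR  android    2604       308                  2912
8       JP      web    3213       192                  3405
9       US  android    3625       356                  3981
10      JP      win    5314       202                  5516
group by device: min(duration_plus_kbytes), min(kbytes):
         duration_plus_kbytes  kbytes
device                               
android                  2912    2604
ios                      5651    5068
mac                      3642    3044
web                      1216     707
win                      5516    5314
Finally, mean of column 'duration_plus_kbytes' = 3787.4.

3787.4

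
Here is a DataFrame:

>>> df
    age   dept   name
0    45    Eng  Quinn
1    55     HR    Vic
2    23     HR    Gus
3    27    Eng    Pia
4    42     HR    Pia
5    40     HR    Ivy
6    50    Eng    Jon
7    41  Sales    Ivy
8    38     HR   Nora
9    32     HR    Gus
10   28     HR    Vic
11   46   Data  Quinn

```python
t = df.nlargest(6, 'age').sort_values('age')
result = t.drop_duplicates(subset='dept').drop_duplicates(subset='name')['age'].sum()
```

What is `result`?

128

take 6 rows with largest age:
    age   dept   name
1    55     HR    Vic
6    50    Eng    Jon
11   46   Data  Quinn
0    45    Eng  Quinn
4    42     HR    Pia
7    41  Sales    Ivy
sort by age:
    age   dept   name
7    41  Sales    Ivy
4    42     HR    Pia
0    45    Eng  Quinn
11   46   Data  Quinn
6    50    Eng    Jon
1    55     HR    Vic
drop duplicate dept (keep=first):
    age   dept   name
7    41  Sales    Ivy
4    42     HR    Pia
0    45    Eng  Quinn
11   46   Data  Quinn
drop duplicate name (keep=first):
   age   dept   name
7   41  Sales    Ivy
4   42     HR    Pia
0   45    Eng  Quinn
Finally, sum of column 'age' = 128.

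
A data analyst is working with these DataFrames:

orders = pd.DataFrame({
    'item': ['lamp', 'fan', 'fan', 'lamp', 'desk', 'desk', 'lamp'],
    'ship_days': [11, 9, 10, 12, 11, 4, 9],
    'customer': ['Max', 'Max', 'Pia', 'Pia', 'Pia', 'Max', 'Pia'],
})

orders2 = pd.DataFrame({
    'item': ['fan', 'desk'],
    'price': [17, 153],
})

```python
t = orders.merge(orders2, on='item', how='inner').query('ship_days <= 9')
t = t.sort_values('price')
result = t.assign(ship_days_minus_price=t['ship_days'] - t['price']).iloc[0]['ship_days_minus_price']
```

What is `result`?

-8

merge on 'item' (how='inner') → 4 rows:
   item  ship_days customer  price
0   fan          9      Max     17
1   fan         10      Pia     17
2  desk         11      Pia    153
3  desk          4      Max    153
filter rows where ship_days <= 9:
   item  ship_days customer  price
0   fan          9      Max     17
3  desk          4      Max    153
sort by price:
   item  ship_days customer  price
0   fan          9      Max     17
3  desk          4      Max    153
add column ship_days_minus_price = t['ship_days'] - t['price']:
   item  ship_days customer  price  ship_days_minus_price
0   fan          9      Max     17                     -8
3  desk          4      Max    153                   -149
Finally, value at position 0, column 'ship_days_minus_price' = -8.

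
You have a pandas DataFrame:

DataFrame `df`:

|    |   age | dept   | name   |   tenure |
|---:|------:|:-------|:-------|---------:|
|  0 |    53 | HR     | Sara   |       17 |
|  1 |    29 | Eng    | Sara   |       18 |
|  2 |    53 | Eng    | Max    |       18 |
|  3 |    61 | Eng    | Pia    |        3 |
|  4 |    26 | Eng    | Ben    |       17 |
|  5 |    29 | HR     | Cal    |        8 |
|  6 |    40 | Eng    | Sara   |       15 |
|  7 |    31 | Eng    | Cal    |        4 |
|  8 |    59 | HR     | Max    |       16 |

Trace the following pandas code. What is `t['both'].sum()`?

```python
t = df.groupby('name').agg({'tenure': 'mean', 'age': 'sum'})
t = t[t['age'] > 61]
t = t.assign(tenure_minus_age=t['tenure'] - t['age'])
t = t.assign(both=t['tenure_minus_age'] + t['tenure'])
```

group by name: mean(tenure), sum(age):
         tenure  age
name                
Ben   17.000000   26
Cal    6.000000   60
Max   17.000000  112
Pia    3.000000   61
Sara  16.666667  122
filter rows where age > 61:
         tenure  age
name                
Max   17.000000  112
Sara  16.666667  122
add column tenure_minus_age = t['tenure'] - t['age']:
         tenure  age  tenure_minus_age
name                                  
Max   17.000000  112        -95.000000
Sara  16.666667  122       -105.333333
add column both = t['tenure_minus_age'] + t['tenure']:
         tenure  age  tenure_minus_age       both
name                                             
Max   17.000000  112        -95.000000 -78.000000
Sara  16.666667  122       -105.333333 -88.666667
Reading off the sum of column 'both', we get -166.666666667.

-166.666666667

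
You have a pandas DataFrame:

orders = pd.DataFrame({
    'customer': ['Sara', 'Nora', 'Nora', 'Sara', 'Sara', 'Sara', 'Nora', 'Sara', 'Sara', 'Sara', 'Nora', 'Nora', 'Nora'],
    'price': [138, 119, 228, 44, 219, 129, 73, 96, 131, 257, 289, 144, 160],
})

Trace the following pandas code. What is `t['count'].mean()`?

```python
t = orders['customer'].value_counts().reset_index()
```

6.5

value_counts of customer:
customer
Sara    7
Nora    6
Name: count, dtype: int64
reset_index():
  customer  count
0     Sara      7
1     Nora      6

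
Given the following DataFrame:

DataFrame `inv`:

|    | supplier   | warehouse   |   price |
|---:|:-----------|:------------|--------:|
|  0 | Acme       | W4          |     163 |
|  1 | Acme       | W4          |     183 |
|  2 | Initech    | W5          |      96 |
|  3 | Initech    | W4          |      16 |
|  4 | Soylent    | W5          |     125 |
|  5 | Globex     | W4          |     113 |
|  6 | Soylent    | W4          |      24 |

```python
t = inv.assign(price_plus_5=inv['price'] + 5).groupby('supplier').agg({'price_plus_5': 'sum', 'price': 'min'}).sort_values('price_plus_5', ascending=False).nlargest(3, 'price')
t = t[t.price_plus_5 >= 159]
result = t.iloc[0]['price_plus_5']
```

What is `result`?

add column price_plus_5 = inv['price'] + 5:
  supplier warehouse  price  price_plus_5
0     Acme        W4    163           168
1     Acme        W4    183           188
2  Initech        W5     96           101
3  Initech        W4     16            21
4  Soylent        W5    125           130
5   Globex        W4    113           118
6  Soylent        W4     24            29
group by supplier: sum(price_plus_5), min(price):
          price_plus_5  price
supplier                     
Acme               356    163
Globex             118    113
Initech            122     16
Soylent            159     24
sort by price_plus_5 descending:
          price_plus_5  price
supplier                     
Acme               356    163
Soylent            159     24
Initech            122     16
Globex             118    113
take 3 rows with largest price:
          price_plus_5  price
supplier                     
Acme               356    163
Globex             118    113
Soylent            159     24
filter rows where price_plus_5 >= 159:
          price_plus_5  price
supplier                     
Acme               356    163
Soylent            159     24
Reading off the value at position 0, column 'price_plus_5', we get 356.

356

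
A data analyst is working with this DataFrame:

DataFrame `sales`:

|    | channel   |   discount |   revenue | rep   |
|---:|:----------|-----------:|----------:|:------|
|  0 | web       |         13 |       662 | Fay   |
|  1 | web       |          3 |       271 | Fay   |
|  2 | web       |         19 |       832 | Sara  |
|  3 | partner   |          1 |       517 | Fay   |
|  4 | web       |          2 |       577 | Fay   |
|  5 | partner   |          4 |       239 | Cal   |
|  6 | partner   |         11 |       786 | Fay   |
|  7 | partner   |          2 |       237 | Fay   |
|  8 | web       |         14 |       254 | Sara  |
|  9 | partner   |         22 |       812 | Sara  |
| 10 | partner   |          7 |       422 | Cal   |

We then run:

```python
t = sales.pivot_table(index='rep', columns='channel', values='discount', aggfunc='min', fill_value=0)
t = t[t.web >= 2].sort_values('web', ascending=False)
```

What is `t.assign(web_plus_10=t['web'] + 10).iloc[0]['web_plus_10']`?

pivot: rows=rep, cols=channel, min(discount):
channel  partner  web
rep                  
Cal            4    0
Fay            1    2
Sara          22   14
filter rows where web >= 2:
channel  partner  web
rep                  
Fay            1    2
Sara          22   14
sort by web descending:
channel  partner  web
rep                  
Sara          22   14
Fay            1    2
add column web_plus_10 = t['web'] + 10:
channel  partner  web  web_plus_10
rep                               
Sara          22   14           24
Fay            1    2           12

24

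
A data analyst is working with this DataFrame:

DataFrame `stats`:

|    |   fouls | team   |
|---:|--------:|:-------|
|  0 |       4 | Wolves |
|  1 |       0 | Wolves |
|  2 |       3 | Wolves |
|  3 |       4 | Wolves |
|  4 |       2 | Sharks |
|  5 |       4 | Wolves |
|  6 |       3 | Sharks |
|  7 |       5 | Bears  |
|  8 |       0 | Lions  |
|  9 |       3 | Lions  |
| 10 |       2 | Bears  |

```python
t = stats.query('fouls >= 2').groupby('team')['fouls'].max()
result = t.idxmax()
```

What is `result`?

filter rows where fouls >= 2:
    fouls    team
0       4  Wolves
2       3  Wolves
3       4  Wolves
4       2  Sharks
5       4  Wolves
6       3  Sharks
7       5   Bears
9       3   Lions
10      2   Bears
group by team, max of fouls:
team
Bears     5
Lions     3
Sharks    3
Wolves    4
Name: fouls, dtype: int64
Then the label with the largest value: Bears

Bears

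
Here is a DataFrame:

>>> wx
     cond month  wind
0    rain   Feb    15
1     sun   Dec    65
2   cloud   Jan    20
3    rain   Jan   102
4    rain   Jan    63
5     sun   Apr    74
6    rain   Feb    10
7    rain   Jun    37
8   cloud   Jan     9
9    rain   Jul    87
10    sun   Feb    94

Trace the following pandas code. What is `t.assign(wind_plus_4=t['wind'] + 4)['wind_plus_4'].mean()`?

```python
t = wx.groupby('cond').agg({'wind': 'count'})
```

group by cond, count of wind:
       wind
cond       
cloud     2
rain      6
sun       3
add column wind_plus_4 = t['wind'] + 4:
       wind  wind_plus_4
cond                    
cloud     2            6
rain      6           10
sun       3            7
Reading off the mean of column 'wind_plus_4', we get 7.66666666667.

7.66666666667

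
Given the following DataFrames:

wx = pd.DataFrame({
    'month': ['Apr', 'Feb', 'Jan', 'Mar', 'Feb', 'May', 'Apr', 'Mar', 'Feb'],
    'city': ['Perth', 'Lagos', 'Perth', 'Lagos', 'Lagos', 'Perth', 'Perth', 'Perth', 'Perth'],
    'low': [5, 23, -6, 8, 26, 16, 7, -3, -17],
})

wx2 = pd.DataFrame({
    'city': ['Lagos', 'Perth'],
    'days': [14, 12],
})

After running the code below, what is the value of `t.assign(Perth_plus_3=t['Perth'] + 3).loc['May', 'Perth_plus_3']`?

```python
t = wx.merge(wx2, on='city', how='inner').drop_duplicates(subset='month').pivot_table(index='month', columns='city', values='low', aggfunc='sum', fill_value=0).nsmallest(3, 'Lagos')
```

merge on 'city' (how='inner') → 9 rows:
  month   city  low  days
0   Apr  Perth    5    12
1   Feb  Lagos   23    14
2   Jan  Perth   -6    12
3   Mar  Lagos    8    14
4   Feb  Lagos   26    14
5   May  Perth   16    12
6   Apr  Perth    7    12
7   Mar  Perth   -3    12
8   Feb  Perth  -17    12
drop duplicate month (keep=first):
  month   city  low  days
0   Apr  Perth    5    12
1   Feb  Lagos   23    14
2   Jan  Perth   -6    12
3   Mar  Lagos    8    14
5   May  Perth   16    12
pivot: rows=month, cols=city, sum(low):
city   Lagos  Perth
month              
Apr        0      5
Feb       23      0
Jan        0     -6
Mar        8      0
May        0     16
take 3 rows with smallest Lagos:
city   Lagos  Perth
month              
Apr        0      5
Jan        0     -6
May        0     16
add column Perth_plus_3 = t['Perth'] + 3:
city   Lagos  Perth  Perth_plus_3
month                            
Apr        0      5             8
Jan        0     -6            -3
May        0     16            19

19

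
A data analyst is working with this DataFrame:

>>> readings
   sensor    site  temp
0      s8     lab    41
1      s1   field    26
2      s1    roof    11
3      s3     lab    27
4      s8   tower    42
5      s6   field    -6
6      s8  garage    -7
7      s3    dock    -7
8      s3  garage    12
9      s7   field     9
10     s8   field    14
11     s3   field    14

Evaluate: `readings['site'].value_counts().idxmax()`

field

value_counts of site:
site
field     5
lab       2
garage    2
roof      1
tower     1
dock      1
Name: count, dtype: int64
The label with the largest value is field.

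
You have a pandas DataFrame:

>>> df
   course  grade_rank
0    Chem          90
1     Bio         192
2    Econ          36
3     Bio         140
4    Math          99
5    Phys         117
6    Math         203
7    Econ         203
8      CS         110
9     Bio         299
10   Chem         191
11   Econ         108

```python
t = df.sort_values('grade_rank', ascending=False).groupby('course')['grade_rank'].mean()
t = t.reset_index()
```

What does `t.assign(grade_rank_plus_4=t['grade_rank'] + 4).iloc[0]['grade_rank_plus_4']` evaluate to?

214.333333333

sort by grade_rank descending:
   course  grade_rank
9     Bio         299
6    Math         203
7    Econ         203
1     Bio         192
10   Chem         191
3     Bio         140
5    Phys         117
8      CS         110
11   Econ         108
4    Math          99
0    Chem          90
2    Econ          36
group by course, mean of grade_rank:
course
Bio     210.333333
CS      110.000000
Chem    140.500000
Econ    115.666667
Math    151.000000
Phys    117.000000
Name: grade_rank, dtype: float64
reset_index():
  course  grade_rank
0    Bio  210.333333
1     CS  110.000000
2   Chem  140.500000
3   Econ  115.666667
4   Math  151.000000
5   Phys  117.000000
add column grade_rank_plus_4 = t['grade_rank'] + 4:
  course  grade_rank  grade_rank_plus_4
0    Bio  210.333333         214.333333
1     CS  110.000000         114.000000
2   Chem  140.500000         144.500000
3   Econ  115.666667         119.666667
4   Math  151.000000         155.000000
5   Phys  117.000000         121.000000
Then the value at position 0, column 'grade_rank_plus_4': 214.333333333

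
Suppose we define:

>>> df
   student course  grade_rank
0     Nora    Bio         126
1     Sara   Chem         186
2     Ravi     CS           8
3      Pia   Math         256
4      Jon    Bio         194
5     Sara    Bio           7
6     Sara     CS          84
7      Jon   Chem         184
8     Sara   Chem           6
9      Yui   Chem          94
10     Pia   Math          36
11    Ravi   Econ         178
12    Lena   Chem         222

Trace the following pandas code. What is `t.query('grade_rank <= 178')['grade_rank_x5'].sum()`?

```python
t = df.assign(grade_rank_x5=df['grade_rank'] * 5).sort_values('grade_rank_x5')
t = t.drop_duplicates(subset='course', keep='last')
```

1310

add column grade_rank_x5 = df['grade_rank'] * 5:
   student course  grade_rank  grade_rank_x5
0     Nora    Bio         126            630
1     Sara   Chem         186            930
2     Ravi     CS           8             40
3      Pia   Math         256           1280
4      Jon    Bio         194            970
5     Sara    Bio           7             35
6     Sara     CS          84            420
7      Jon   Chem         184            920
8     Sara   Chem           6             30
9      Yui   Chem          94            470
10     Pia   Math          36            180
11    Ravi   Econ         178            890
12    Lena   Chem         222           1110
sort by grade_rank_x5:
   student course  grade_rank  grade_rank_x5
8     Sara   Chem           6             30
5     Sara    Bio           7             35
2     Ravi     CS           8             40
10     Pia   Math          36            180
6     Sara     CS          84            420
9      Yui   Chem          94            470
0     Nora    Bio         126            630
11    Ravi   Econ         178            890
7      Jon   Chem         184            920
1     Sara   Chem         186            930
4      Jon    Bio         194            970
12    Lena   Chem         222           1110
3      Pia   Math         256           1280
drop duplicate course (keep=last):
   student course  grade_rank  grade_rank_x5
6     Sara     CS          84            420
11    Ravi   Econ         178            890
4      Jon    Bio         194            970
12    Lena   Chem         222           1110
3      Pia   Math         256           1280
filter rows where grade_rank <= 178:
   student course  grade_rank  grade_rank_x5
6     Sara     CS          84            420
11    Ravi   Econ         178            890
Finally, sum of column 'grade_rank_x5' = 1310.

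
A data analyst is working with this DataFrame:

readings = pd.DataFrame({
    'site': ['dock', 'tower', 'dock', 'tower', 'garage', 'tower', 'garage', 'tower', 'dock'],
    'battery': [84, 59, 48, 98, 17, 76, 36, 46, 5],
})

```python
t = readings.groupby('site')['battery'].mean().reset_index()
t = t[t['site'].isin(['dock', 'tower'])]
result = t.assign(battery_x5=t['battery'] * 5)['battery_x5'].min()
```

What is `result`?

group by site, mean of battery:
site
dock      45.666667
garage    26.500000
tower     69.750000
Name: battery, dtype: float64
reset_index():
     site    battery
0    dock  45.666667
1  garage  26.500000
2   tower  69.750000
filter rows where site in ['dock', 'tower']:
    site    battery
0   dock  45.666667
2  tower  69.750000
add column battery_x5 = t['battery'] * 5:
    site    battery  battery_x5
0   dock  45.666667  228.333333
2  tower  69.750000  348.750000
So min() = 228.333333333.

228.333333333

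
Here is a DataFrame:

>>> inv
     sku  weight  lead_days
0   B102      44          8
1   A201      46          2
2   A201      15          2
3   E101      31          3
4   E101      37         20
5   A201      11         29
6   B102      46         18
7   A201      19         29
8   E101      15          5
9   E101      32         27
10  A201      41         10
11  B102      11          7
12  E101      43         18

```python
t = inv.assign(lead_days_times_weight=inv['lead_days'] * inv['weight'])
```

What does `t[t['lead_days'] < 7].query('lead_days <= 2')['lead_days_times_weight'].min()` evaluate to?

30

add column lead_days_times_weight = inv['lead_days'] * inv['weight']:
     sku  weight  lead_days  lead_days_times_weight
0   B102      44          8                     352
1   A201      46          2                      92
2   A201      15          2                      30
3   E101      31          3                      93
4   E101      37         20                     740
5   A201      11         29                     319
6   B102      46         18                     828
7   A201      19         29                     551
8   E101      15          5                      75
9   E101      32         27                     864
10  A201      41         10                     410
11  B102      11          7                      77
12  E101      43         18                     774
filter rows where lead_days < 7:
    sku  weight  lead_days  lead_days_times_weight
1  A201      46          2                      92
2  A201      15          2                      30
3  E101      31          3                      93
8  E101      15          5                      75
filter rows where lead_days <= 2:
    sku  weight  lead_days  lead_days_times_weight
1  A201      46          2                      92
2  A201      15          2                      30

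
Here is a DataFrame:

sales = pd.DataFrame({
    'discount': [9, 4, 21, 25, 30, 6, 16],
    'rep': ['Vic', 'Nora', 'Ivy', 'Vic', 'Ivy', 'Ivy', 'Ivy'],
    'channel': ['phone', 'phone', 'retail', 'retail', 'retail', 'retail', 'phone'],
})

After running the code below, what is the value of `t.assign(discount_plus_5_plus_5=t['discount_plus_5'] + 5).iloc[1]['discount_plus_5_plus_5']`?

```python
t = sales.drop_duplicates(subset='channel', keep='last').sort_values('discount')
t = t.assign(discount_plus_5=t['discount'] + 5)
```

drop duplicate channel (keep=last):
   discount  rep channel
5         6  Ivy  retail
6        16  Ivy   phone
sort by discount:
   discount  rep channel
5         6  Ivy  retail
6        16  Ivy   phone
add column discount_plus_5 = t['discount'] + 5:
   discount  rep channel  discount_plus_5
5         6  Ivy  retail               11
6        16  Ivy   phone               21
add column discount_plus_5_plus_5 = t['discount_plus_5'] + 5:
   discount  rep channel  discount_plus_5  discount_plus_5_plus_5
5         6  Ivy  retail               11                      16
6        16  Ivy   phone               21                      26
Finally, value at position 1, column 'discount_plus_5_plus_5' = 26.

26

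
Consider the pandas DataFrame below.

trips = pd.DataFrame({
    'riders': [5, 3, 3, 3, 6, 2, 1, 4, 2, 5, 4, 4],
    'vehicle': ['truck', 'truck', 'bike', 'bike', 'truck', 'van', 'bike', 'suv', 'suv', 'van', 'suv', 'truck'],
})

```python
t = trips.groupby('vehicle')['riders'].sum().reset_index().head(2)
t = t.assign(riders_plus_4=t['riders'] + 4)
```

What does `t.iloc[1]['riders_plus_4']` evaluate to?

14

group by vehicle, sum of riders:
vehicle
bike      7
suv      10
truck    18
van       7
Name: riders, dtype: int64
reset_index():
  vehicle  riders
0    bike       7
1     suv      10
2   truck      18
3     van       7
take first 2 rows:
  vehicle  riders
0    bike       7
1     suv      10
add column riders_plus_4 = t['riders'] + 4:
  vehicle  riders  riders_plus_4
0    bike       7             11
1     suv      10             14
So iloc[1]['riders_plus_4'] = 14.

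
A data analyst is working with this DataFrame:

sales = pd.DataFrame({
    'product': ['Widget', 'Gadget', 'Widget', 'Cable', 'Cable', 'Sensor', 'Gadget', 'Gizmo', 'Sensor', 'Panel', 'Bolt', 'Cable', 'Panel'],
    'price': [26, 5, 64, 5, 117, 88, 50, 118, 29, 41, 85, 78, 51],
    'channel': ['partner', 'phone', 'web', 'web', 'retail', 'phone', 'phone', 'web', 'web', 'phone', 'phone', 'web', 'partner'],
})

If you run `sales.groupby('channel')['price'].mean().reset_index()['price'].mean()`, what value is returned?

group by channel, mean of price:
channel
partner     38.5
phone       53.8
retail     117.0
web         58.8
Name: price, dtype: float64
reset_index():
   channel  price
0  partner   38.5
1    phone   53.8
2   retail  117.0
3      web   58.8
Reading off the mean of column 'price', we get 67.025.

67.025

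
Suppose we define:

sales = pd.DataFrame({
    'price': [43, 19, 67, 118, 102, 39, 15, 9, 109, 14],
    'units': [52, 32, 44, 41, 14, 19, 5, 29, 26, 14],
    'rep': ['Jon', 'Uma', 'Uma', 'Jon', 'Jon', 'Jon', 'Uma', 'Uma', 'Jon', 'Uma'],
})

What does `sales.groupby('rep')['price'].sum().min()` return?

group by rep, sum of price:
rep
Jon    411
Uma    124
Name: price, dtype: int64
Reading off the min of the resulting series, we get 124.

124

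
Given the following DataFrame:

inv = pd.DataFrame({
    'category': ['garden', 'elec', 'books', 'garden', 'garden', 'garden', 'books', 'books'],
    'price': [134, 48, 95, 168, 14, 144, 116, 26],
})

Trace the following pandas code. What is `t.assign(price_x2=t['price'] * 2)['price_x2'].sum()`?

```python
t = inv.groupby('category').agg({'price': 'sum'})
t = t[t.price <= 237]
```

570

group by category, sum of price:
          price
category       
books       237
elec         48
garden      460
filter rows where price <= 237:
          price
category       
books       237
elec         48
add column price_x2 = t['price'] * 2:
          price  price_x2
category                 
books       237       474
elec         48        96
Hence 570.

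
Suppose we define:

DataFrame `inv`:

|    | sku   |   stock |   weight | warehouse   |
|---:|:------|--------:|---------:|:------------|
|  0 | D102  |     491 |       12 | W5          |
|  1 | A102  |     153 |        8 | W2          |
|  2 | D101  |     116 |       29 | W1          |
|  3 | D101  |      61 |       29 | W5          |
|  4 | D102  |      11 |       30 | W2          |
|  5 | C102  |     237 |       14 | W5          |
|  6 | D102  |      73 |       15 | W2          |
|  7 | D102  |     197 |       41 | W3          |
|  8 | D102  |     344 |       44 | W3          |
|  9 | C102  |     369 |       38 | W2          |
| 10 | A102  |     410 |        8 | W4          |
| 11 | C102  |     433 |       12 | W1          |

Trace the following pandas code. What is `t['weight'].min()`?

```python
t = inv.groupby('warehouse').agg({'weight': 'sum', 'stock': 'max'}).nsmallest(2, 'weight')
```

8

group by warehouse: sum(weight), max(stock):
           weight  stock
warehouse               
W1             41    433
W2             91    369
W3             85    344
W4              8    410
W5             55    491
take 2 rows with smallest weight:
           weight  stock
warehouse               
W4              8    410
W1             41    433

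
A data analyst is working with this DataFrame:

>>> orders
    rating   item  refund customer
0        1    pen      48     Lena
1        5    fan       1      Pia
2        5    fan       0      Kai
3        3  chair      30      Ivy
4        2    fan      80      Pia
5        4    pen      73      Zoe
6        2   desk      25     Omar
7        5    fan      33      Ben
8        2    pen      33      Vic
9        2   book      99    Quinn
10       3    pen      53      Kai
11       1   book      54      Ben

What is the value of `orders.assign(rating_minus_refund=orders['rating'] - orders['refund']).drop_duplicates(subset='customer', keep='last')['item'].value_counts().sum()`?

add column rating_minus_refund = orders['rating'] - orders['refund']:
    rating   item  refund customer  rating_minus_refund
0        1    pen      48     Lena                  -47
1        5    fan       1      Pia                    4
2        5    fan       0      Kai                    5
3        3  chair      30      Ivy                  -27
4        2    fan      80      Pia                  -78
5        4    pen      73      Zoe                  -69
6        2   desk      25     Omar                  -23
7        5    fan      33      Ben                  -28
8        2    pen      33      Vic                  -31
9        2   book      99    Quinn                  -97
10       3    pen      53      Kai                  -50
11       1   book      54      Ben                  -53
drop duplicate customer (keep=last):
    rating   item  refund customer  rating_minus_refund
0        1    pen      48     Lena                  -47
3        3  chair      30      Ivy                  -27
4        2    fan      80      Pia                  -78
5        4    pen      73      Zoe                  -69
6        2   desk      25     Omar                  -23
8        2    pen      33      Vic                  -31
9        2   book      99    Quinn                  -97
10       3    pen      53      Kai                  -50
11       1   book      54      Ben                  -53
value_counts of item:
item
pen      4
book     2
chair    1
fan      1
desk     1
Name: count, dtype: int64
So sum() = 9.

9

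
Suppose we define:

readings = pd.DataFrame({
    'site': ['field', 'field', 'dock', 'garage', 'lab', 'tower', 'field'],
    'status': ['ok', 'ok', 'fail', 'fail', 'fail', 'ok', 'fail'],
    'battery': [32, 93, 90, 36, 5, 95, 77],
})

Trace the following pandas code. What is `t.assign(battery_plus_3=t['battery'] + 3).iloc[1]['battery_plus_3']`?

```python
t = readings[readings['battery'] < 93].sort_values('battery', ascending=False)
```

80

filter rows where battery < 93:
     site status  battery
0   field     ok       32
2    dock   fail       90
3  garage   fail       36
4     lab   fail        5
6   field   fail       77
sort by battery descending:
     site status  battery
2    dock   fail       90
6   field   fail       77
3  garage   fail       36
0   field     ok       32
4     lab   fail        5
add column battery_plus_3 = t['battery'] + 3:
     site status  battery  battery_plus_3
2    dock   fail       90              93
6   field   fail       77              80
3  garage   fail       36              39
0   field     ok       32              35
4     lab   fail        5               8
The value at position 1, column 'battery_plus_3' is 80.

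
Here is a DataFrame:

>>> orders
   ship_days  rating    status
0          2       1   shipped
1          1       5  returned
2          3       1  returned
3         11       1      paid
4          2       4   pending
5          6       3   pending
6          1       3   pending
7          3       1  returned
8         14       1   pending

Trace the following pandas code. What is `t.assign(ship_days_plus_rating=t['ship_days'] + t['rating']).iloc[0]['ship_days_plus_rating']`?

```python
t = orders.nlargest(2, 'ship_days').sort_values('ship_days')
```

take 2 rows with largest ship_days:
   ship_days  rating   status
8         14       1  pending
3         11       1     paid
sort by ship_days:
   ship_days  rating   status
3         11       1     paid
8         14       1  pending
add column ship_days_plus_rating = t['ship_days'] + t['rating']:
   ship_days  rating   status  ship_days_plus_rating
3         11       1     paid                     12
8         14       1  pending                     15
Then the value at position 0, column 'ship_days_plus_rating': 12

12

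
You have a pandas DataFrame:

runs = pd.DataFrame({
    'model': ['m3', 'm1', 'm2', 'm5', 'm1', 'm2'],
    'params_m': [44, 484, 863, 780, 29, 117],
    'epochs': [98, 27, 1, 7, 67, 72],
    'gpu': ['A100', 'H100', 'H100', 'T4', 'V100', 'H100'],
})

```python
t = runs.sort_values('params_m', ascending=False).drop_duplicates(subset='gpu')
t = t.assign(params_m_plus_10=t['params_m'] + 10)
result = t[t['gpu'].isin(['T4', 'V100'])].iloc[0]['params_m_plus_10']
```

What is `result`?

790

sort by params_m descending:
  model  params_m  epochs   gpu
2    m2       863       1  H100
3    m5       780       7    T4
1    m1       484      27  H100
5    m2       117      72  H100
0    m3        44      98  A100
4    m1        29      67  V100
drop duplicate gpu (keep=first):
  model  params_m  epochs   gpu
2    m2       863       1  H100
3    m5       780       7    T4
0    m3        44      98  A100
4    m1        29      67  V100
add column params_m_plus_10 = t['params_m'] + 10:
  model  params_m  epochs   gpu  params_m_plus_10
2    m2       863       1  H100               873
3    m5       780       7    T4               790
0    m3        44      98  A100                54
4    m1        29      67  V100                39
filter rows where gpu in ['T4', 'V100']:
  model  params_m  epochs   gpu  params_m_plus_10
3    m5       780       7    T4               790
4    m1        29      67  V100                39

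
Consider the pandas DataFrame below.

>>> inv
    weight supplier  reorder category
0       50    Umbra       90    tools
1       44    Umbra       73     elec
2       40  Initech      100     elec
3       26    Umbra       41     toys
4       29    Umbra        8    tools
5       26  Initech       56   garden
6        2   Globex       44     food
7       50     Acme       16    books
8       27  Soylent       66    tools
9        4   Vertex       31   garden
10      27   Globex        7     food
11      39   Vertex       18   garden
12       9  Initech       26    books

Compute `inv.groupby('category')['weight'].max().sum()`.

236

group by category, max of weight:
category
books     50
elec      44
food      27
garden    39
tools     50
toys      26
Name: weight, dtype: int64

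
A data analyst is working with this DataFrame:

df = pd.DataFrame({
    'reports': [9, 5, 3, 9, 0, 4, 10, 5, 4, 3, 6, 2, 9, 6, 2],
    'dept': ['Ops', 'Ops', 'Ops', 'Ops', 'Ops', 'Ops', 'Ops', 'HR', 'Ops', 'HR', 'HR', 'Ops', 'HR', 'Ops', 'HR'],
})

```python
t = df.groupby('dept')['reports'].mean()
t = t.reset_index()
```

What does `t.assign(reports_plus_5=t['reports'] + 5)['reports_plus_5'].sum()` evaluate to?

20.2

group by dept, mean of reports:
dept
HR     5.0
Ops    5.2
Name: reports, dtype: float64
reset_index():
  dept  reports
0   HR      5.0
1  Ops      5.2
add column reports_plus_5 = t['reports'] + 5:
  dept  reports  reports_plus_5
0   HR      5.0            10.0
1  Ops      5.2            10.2
Taking the sum of column 'reports_plus_5' gives 20.2.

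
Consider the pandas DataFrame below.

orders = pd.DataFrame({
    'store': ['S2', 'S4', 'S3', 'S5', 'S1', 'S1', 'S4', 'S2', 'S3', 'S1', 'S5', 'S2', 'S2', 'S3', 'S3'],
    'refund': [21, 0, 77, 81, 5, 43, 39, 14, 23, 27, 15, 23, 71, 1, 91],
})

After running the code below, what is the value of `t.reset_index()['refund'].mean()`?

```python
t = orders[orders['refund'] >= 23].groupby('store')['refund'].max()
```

65.0

filter rows where refund >= 23:
   store  refund
2     S3      77
3     S5      81
5     S1      43
6     S4      39
8     S3      23
9     S1      27
11    S2      23
12    S2      71
14    S3      91
group by store, max of refund:
store
S1    43
S2    71
S3    91
S4    39
S5    81
Name: refund, dtype: int64
reset_index():
  store  refund
0    S1      43
1    S2      71
2    S3      91
3    S4      39
4    S5      81
Taking the mean of column 'refund' gives 65.0.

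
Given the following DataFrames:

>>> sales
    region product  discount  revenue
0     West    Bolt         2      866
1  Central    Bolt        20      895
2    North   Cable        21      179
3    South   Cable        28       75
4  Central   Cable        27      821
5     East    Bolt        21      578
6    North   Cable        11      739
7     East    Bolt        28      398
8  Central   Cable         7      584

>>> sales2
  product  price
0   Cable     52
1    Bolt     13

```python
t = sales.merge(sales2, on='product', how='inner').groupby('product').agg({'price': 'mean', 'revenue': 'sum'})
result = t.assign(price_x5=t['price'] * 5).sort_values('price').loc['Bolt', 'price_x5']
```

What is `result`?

merge on 'product' (how='inner') → 9 rows:
    region product  discount  revenue  price
0     West    Bolt         2      866     13
1  Central    Bolt        20      895     13
2    North   Cable        21      179     52
3    South   Cable        28       75     52
4  Central   Cable        27      821     52
5     East    Bolt        21      578     13
6    North   Cable        11      739     52
7     East    Bolt        28      398     13
8  Central   Cable         7      584     52
group by product: mean(price), sum(revenue):
         price  revenue
product                
Bolt      13.0     2737
Cable     52.0     2398
add column price_x5 = t['price'] * 5:
         price  revenue  price_x5
product                          
Bolt      13.0     2737      65.0
Cable     52.0     2398     260.0
sort by price:
         price  revenue  price_x5
product                          
Bolt      13.0     2737      65.0
Cable     52.0     2398     260.0

65.0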